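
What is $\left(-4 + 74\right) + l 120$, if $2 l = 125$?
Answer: $7570$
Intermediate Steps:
$l = \frac{125}{2}$ ($l = \frac{1}{2} \cdot 125 = \frac{125}{2} \approx 62.5$)
$\left(-4 + 74\right) + l 120 = \left(-4 + 74\right) + \frac{125}{2} \cdot 120 = 70 + 7500 = 7570$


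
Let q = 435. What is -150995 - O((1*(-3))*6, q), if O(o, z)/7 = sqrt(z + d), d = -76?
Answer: -150995 - 7*sqrt(359) ≈ -1.5113e+5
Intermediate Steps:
O(o, z) = 7*sqrt(-76 + z) (O(o, z) = 7*sqrt(z - 76) = 7*sqrt(-76 + z))
-150995 - O((1*(-3))*6, q) = -150995 - 7*sqrt(-76 + 435) = -150995 - 7*sqrt(359)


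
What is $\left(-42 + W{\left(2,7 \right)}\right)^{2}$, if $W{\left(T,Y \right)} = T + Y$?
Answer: $1089$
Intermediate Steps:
$\left(-42 + W{\left(2,7 \right)}\right)^{2} = \left(-42 + \left(2 + 7\right)\right)^{2} = \left(-42 + 9\right)^{2} = \left(-33\right)^{2} = 1089$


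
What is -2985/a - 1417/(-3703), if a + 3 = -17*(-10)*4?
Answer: -10094146/2506931 ≈ -4.0265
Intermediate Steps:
a = 677 (a = -3 - 17*(-10)*4 = -3 + 170*4 = -3 + 680 = 677)
-2985/a - 1417/(-3703) = -2985/677 - 1417/(-3703) = -2985*1/677 - 1417*(-1/3703) = -2985/677 + 1417/3703 = -10094146/2506931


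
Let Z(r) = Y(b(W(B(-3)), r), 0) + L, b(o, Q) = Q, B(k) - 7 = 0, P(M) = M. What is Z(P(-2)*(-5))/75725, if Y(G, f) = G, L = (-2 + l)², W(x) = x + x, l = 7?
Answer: 7/15145 ≈ 0.00046220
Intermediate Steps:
B(k) = 7 (B(k) = 7 + 0 = 7)
W(x) = 2*x
L = 25 (L = (-2 + 7)² = 5² = 25)
Z(r) = 25 + r (Z(r) = r + 25 = 25 + r)
Z(P(-2)*(-5))/75725 = (25 - 2*(-5))/75725 = (25 + 10)*(1/75725) = 35*(1/75725) = 7/15145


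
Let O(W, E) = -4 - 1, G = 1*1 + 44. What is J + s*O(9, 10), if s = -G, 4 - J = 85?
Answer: 144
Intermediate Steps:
J = -81 (J = 4 - 1*85 = 4 - 85 = -81)
G = 45 (G = 1 + 44 = 45)
O(W, E) = -5
s = -45 (s = -1*45 = -45)
J + s*O(9, 10) = -81 - 45*(-5) = -81 + 225 = 144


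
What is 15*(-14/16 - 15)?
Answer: -1905/8 ≈ -238.13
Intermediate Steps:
15*(-14/16 - 15) = 15*(-14*1/16 - 15) = 15*(-7/8 - 15) = 15*(-127/8) = -1905/8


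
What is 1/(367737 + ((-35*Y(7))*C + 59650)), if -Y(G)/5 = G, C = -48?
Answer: 1/368587 ≈ 2.7131e-6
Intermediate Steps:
Y(G) = -5*G
1/(367737 + ((-35*Y(7))*C + 59650)) = 1/(367737 + (-(-175)*7*(-48) + 59650)) = 1/(367737 + (-35*(-35)*(-48) + 59650)) = 1/(367737 + (1225*(-48) + 59650)) = 1/(367737 + (-58800 + 59650)) = 1/(367737 + 850) = 1/368587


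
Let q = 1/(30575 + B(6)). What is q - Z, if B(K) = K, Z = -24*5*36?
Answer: 132109921/30581 ≈ 4320.0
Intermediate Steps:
Z = -4320 (Z = -120*36 = -4320)
q = 1/30581 (q = 1/(30575 + 6) = 1/30581 ≈ 3.2700e-5)
q - Z = 1/30581 - 1*(-4320) = 1/30581 + 4320 = 132109921/30581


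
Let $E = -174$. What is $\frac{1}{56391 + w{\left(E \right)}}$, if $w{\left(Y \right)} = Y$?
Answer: $\frac{1}{56217} \approx 1.7788 \cdot 10^{-5}$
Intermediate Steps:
$\frac{1}{56391 + w{\left(E \right)}} = \frac{1}{56391 - 174} = \frac{1}{56217}$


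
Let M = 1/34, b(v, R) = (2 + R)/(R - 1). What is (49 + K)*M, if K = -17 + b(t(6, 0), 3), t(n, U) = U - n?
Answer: 69/68 ≈ 1.0147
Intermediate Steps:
b(v, R) = (2 + R)/(-1 + R)
K = -29/2 (K = -17 + (2 + 3)/(-1 + 3) = -17 + 5/2 = -29/2 ≈ -14.500)
M = 1/34 ≈ 0.029412
(49 + K)*M = (49 - 29/2)*(1/34) = (69/2)*(1/34) = 69/68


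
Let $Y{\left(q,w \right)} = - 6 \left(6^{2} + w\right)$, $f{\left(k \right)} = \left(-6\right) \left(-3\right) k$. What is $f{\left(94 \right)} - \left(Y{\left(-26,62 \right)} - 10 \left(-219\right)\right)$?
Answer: $90$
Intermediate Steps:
$f{\left(k \right)} = 18 k$
$Y{\left(q,w \right)} = -216 - 6 w$ ($Y{\left(q,w \right)} = - 6 \left(36 + w\right) = -216 - 6 w$)
$f{\left(94 \right)} - \left(Y{\left(-26,62 \right)} - 10 \left(-219\right)\right) = 18 \cdot 94 - \left(\left(-216 - 372\right) - 10 \left(-219\right)\right) = 1692 - \left(\left(-216 - 372\right) - -2190\right) = 1692 - \left(-588 + 2190\right) = 1692 - 1602 = 90$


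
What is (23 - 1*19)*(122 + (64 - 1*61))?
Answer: 500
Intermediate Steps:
(23 - 1*19)*(122 + (64 - 1*61)) = (23 - 19)*(122 + (64 - 61)) = 4*(122 + 3) = 4*125 = 500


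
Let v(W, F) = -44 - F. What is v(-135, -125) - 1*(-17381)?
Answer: 17462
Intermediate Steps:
v(-135, -125) - 1*(-17381) = (-44 - 1*(-125)) - 1*(-17381) = (-44 + 125) + 17381 = 81 + 17381 = 17462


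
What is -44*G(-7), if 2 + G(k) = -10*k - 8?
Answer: -2640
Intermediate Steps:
G(k) = -10 - 10*k (G(k) = -2 + (-10*k - 8) = -2 + (-8 - 10*k) = -10 - 10*k)
-44*G(-7) = -44*(-10 - 10*(-7)) = -44*(-10 + 70) = -44*60 = -2640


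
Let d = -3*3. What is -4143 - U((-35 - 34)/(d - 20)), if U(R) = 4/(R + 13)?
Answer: -923947/223 ≈ -4143.3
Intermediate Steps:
d = -9
U(R) = 4/(13 + R)
-4143 - U((-35 - 34)/(d - 20)) = -4143 - 4/(13 + (-35 - 34)/(-9 - 20)) = -4143 - 4/(13 - 69/(-29)) = -4143 - 4/(13 - 69*(-1/29)) = -4143 - 4/(13 + 69/29) = -4143 - 4/446/29 = -4143 - 4*29/446 = -4143 - 1*58/223 = -4143 - 58/223 = -923947/223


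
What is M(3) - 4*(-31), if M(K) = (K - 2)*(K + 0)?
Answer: 127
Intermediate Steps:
M(K) = K*(-2 + K) (M(K) = (-2 + K)*K = K*(-2 + K))
M(3) - 4*(-31) = 3*(-2 + 3) - 4*(-31) = 3*1 + 124 = 3 + 124 = 127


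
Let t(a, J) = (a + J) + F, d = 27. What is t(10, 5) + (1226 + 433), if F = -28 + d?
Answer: 1673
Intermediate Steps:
F = -1 (F = -28 + 27 = -1)
t(a, J) = -1 + J + a (t(a, J) = (a + J) - 1 = (J + a) - 1 = -1 + J + a)
t(10, 5) + (1226 + 433) = (-1 + 5 + 10) + (1226 + 433) = 14 + 1659 = 1673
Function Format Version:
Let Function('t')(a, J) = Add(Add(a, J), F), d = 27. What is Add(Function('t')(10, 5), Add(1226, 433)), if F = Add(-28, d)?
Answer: 1673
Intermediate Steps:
F = -1 (F = Add(-28, 27) = -1)
Function('t')(a, J) = Add(-1, J, a) (Function('t')(a, J) = Add(Add(a, J), -1) = Add(Add(J, a), -1) = Add(-1, J, a))
Add(Function('t')(10, 5), Add(1226, 433)) = Add(Add(-1, 5, 10), Add(1226, 433)) = Add(14, 1659) = 1673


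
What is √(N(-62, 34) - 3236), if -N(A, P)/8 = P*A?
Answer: 2*√3407 ≈ 116.74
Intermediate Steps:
N(A, P) = -8*A*P (N(A, P) = -8*P*A = -8*A*P)
√(N(-62, 34) - 3236) = √(-8*(-62)*34 - 3236) = √(16864 - 3236) = √13628 = 2*√3407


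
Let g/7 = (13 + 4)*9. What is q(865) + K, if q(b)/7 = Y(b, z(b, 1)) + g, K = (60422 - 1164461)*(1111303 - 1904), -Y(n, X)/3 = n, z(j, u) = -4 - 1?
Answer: -1224819773229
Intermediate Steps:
z(j, u) = -5
Y(n, X) = -3*n
g = 1071 (g = 7*((13 + 4)*9) = 7*(17*9) = 7*153 = 1071)
K = -1224819762561 (K = -1104039*1109399 = -1224819762561)
q(b) = 7497 - 21*b (q(b) = 7*(-3*b + 1071) = 7*(1071 - 3*b) = 7497 - 21*b)
q(865) + K = (7497 - 21*865) - 1224819762561 = (7497 - 18165) - 1224819762561 = -10668 - 1224819762561 = -1224819773229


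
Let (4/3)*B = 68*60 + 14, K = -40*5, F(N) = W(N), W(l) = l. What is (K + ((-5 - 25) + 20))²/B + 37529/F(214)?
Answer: 83113463/438058 ≈ 189.73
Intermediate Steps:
F(N) = N
K = -200
B = 6141/2 (B = 3*(68*60 + 14)/4 = 3*(4080 + 14)/4 = (¾)*4094 = 6141/2 ≈ 3070.5)
(K + ((-5 - 25) + 20))²/B + 37529/F(214) = (-200 + ((-5 - 25) + 20))²/(6141/2) + 37529/214 = (-200 + (-30 + 20))²*(2/6141) + 37529*(1/214) = (-200 - 10)²*(2/6141) + 37529/214 = (-210)²*(2/6141) + 37529/214 = 44100*(2/6141) + 37529/214 = 29400/2047 + 37529/214 = 83113463/438058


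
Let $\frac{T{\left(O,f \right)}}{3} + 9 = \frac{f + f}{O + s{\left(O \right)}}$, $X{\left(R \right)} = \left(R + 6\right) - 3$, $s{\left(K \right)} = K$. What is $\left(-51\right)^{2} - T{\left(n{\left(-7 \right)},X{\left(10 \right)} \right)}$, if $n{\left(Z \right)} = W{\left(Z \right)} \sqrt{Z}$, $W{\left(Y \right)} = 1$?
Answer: $2628 + \frac{39 i \sqrt{7}}{7} \approx 2628.0 + 14.741 i$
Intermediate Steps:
$X{\left(R \right)} = 3 + R$ ($X{\left(R \right)} = \left(6 + R\right) - 3 = 3 + R$)
$n{\left(Z \right)} = \sqrt{Z}$ ($n{\left(Z \right)} = 1 \sqrt{Z} = \sqrt{Z}$)
$T{\left(O,f \right)} = -27 + \frac{3 f}{O}$ ($T{\left(O,f \right)} = -27 + 3 \frac{f + f}{O + O} = -27 + 3 \frac{2 f}{2 O} = -27 + 3 \cdot 2 f \frac{1}{2 O} = -27 + 3 \frac{f}{O} = -27 + \frac{3 f}{O}$)
$\left(-51\right)^{2} - T{\left(n{\left(-7 \right)},X{\left(10 \right)} \right)} = \left(-51\right)^{2} - \left(-27 + \frac{3 \left(3 + 10\right)}{\sqrt{-7}}\right) = 2601 - \left(-27 + 3 \cdot 13 \frac{1}{i \sqrt{7}}\right) = 2601 - \left(-27 + 3 \cdot 13 \left(- \frac{i \sqrt{7}}{7}\right)\right) = 2601 - \left(-27 - \frac{39 i \sqrt{7}}{7}\right) = 2601 + \left(27 + \frac{39 i \sqrt{7}}{7}\right) = 2628 + \frac{39 i \sqrt{7}}{7}$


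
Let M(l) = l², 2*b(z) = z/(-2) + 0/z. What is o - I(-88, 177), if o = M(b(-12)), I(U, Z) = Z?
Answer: -168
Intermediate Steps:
b(z) = -z/4 (b(z) = (z/(-2) + 0/z)/2 = (z*(-½) + 0)/2 = (-z/2 + 0)/2 = (-z/2)/2 = -z/4)
o = 9 (o = (-¼*(-12))² = 3² = 9)
o - I(-88, 177) = 9 - 1*177 = 9 - 177 = -168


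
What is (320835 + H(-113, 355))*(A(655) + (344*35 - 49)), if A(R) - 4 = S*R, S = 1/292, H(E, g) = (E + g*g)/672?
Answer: 94466732483405/24528 ≈ 3.8514e+9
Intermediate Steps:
H(E, g) = E/672 + g²/672 (H(E, g) = (E + g²)*(1/672) = E/672 + g²/672)
S = 1/292 ≈ 0.0034247
A(R) = 4 + R/292
(320835 + H(-113, 355))*(A(655) + (344*35 - 49)) = (320835 + ((1/672)*(-113) + (1/672)*355²))*((4 + (1/292)*655) + (344*35 - 49)) = (320835 + (-113/672 + (1/672)*126025))*((4 + 655/292) + (12040 - 49)) = (320835 + (-113/672 + 126025/672))*(1823/292 + 11991) = (320835 + 15739/84)*(3503195/292) = (26965879/84)*(3503195/292) = 94466732483405/24528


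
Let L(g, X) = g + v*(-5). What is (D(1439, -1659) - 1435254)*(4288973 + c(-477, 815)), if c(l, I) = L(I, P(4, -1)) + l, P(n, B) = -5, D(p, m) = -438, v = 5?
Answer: -6158093595912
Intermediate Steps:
L(g, X) = -25 + g (L(g, X) = g + 5*(-5) = g - 25 = -25 + g)
c(l, I) = -25 + I + l (c(l, I) = (-25 + I) + l = -25 + I + l)
(D(1439, -1659) - 1435254)*(4288973 + c(-477, 815)) = (-438 - 1435254)*(4288973 + (-25 + 815 - 477)) = -1435692*(4288973 + 313) = -1435692*4289286 = -6158093595912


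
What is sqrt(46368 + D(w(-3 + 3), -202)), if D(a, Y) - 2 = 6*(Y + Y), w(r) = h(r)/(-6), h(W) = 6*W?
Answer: sqrt(43946) ≈ 209.63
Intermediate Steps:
w(r) = -r (w(r) = (6*r)/(-6) = (6*r)*(-1/6) = -r)
D(a, Y) = 2 + 12*Y (D(a, Y) = 2 + 6*(Y + Y) = 2 + 6*(2*Y) = 2 + 12*Y)
sqrt(46368 + D(w(-3 + 3), -202)) = sqrt(46368 + (2 + 12*(-202))) = sqrt(46368 + (2 - 2424)) = sqrt(46368 - 2422) = sqrt(43946)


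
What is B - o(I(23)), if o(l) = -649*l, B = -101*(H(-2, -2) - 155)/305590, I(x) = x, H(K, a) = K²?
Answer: 4561557181/305590 ≈ 14927.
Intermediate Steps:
B = 15251/305590 (B = -101*((-2)² - 155)/305590 = -101*(4 - 155)*(1/305590) = -101*(-151)*(1/305590) = 15251*(1/305590) = 15251/305590 ≈ 0.049907)
B - o(I(23)) = 15251/305590 - (-649)*23 = 15251/305590 - 1*(-14927) = 15251/305590 + 14927 = 4561557181/305590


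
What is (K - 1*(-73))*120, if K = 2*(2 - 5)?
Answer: 8040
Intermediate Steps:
K = -6 (K = 2*(-3) = -6)
(K - 1*(-73))*120 = (-6 - 1*(-73))*120 = (-6 + 73)*120 = 67*120 = 8040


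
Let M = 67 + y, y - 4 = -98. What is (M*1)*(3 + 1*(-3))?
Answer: 0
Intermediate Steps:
y = -94 (y = 4 - 98 = -94)
M = -27 (M = 67 - 94 = -27)
(M*1)*(3 + 1*(-3)) = (-27*1)*(3 + 1*(-3)) = -27*(3 - 3) = -27*0 = 0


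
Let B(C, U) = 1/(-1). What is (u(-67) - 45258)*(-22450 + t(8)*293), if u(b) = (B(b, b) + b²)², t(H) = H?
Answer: -404067989916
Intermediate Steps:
B(C, U) = -1
u(b) = (-1 + b²)²
(u(-67) - 45258)*(-22450 + t(8)*293) = ((-1 + (-67)²)² - 45258)*(-22450 + 8*293) = ((-1 + 4489)² - 45258)*(-22450 + 2344) = (4488² - 45258)*(-20106) = (20142144 - 45258)*(-20106) = 20096886*(-20106) = -404067989916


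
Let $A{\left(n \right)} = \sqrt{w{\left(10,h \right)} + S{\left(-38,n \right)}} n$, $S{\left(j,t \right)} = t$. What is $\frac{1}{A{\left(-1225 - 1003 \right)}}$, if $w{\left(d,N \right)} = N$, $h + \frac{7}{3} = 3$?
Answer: $\frac{i \sqrt{20046}}{14887496} \approx 9.5103 \cdot 10^{-6} i$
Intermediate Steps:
$h = \frac{2}{3}$ ($h = - \frac{7}{3} + 3 = \frac{2}{3} \approx 0.66667$)
$A{\left(n \right)} = n \sqrt{\frac{2}{3} + n}$ ($A{\left(n \right)} = \sqrt{\frac{2}{3} + n} n = n \sqrt{\frac{2}{3} + n}$)
$\frac{1}{A{\left(-1225 - 1003 \right)}} = \frac{1}{\frac{1}{3} \left(-1225 - 1003\right) \sqrt{6 + 9 \left(-1225 - 1003\right)}} = \frac{1}{\frac{1}{3} \left(-2228\right) \sqrt{6 + 9 \left(-2228\right)}} = \frac{1}{\frac{1}{3} \left(-2228\right) \sqrt{6 - 20052}} = \frac{1}{\frac{1}{3} \left(-2228\right) \sqrt{-20046}} = \frac{1}{\frac{1}{3} \left(-2228\right) i \sqrt{20046}} = \frac{1}{\left(- \frac{2228}{3}\right) i \sqrt{20046}} = \frac{i \sqrt{20046}}{14887496}$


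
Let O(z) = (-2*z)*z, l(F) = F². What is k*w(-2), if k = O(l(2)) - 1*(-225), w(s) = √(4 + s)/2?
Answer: 193*√2/2 ≈ 136.47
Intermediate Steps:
O(z) = -2*z²
w(s) = √(4 + s)/2 (w(s) = √(4 + s)*(½) = √(4 + s)/2)
k = 193 (k = -2*(2²)² - 1*(-225) = -2*4² + 225 = -2*16 + 225 = -32 + 225 = 193)
k*w(-2) = 193*(√(4 - 2)/2) = 193*(√2/2) = 193*√2/2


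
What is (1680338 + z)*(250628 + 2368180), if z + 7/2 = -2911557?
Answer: -3224335332780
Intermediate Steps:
z = -5823121/2 (z = -7/2 - 2911557 = -5823121/2 ≈ -2.9116e+6)
(1680338 + z)*(250628 + 2368180) = (1680338 - 5823121/2)*(250628 + 2368180) = -2462445/2*2618808 = -3224335332780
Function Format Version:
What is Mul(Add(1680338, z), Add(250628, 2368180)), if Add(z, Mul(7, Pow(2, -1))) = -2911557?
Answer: -3224335332780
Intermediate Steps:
z = Rational(-5823121, 2) (z = Add(Rational(-7, 2), -2911557) = Rational(-5823121, 2) ≈ -2.9116e+6)
Mul(Add(1680338, z), Add(250628, 2368180)) = Mul(Add(1680338, Rational(-5823121, 2)), Add(250628, 2368180)) = Mul(Rational(-2462445, 2), 2618808) = -3224335332780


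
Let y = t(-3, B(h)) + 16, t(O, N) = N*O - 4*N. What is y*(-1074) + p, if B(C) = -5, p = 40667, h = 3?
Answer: -14107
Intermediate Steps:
t(O, N) = -4*N + N*O
y = 51 (y = -5*(-4 - 3) + 16 = -5*(-7) + 16 = 35 + 16 = 51)
y*(-1074) + p = 51*(-1074) + 40667 = -54774 + 40667 = -14107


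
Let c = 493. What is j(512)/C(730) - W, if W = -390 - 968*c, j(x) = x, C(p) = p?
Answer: 174329366/365 ≈ 4.7761e+5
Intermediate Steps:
W = -477614 (W = -390 - 968*493 = -390 - 477224 = -477614)
j(512)/C(730) - W = 512/730 - 1*(-477614) = 512*(1/730) + 477614 = 256/365 + 477614 = 174329366/365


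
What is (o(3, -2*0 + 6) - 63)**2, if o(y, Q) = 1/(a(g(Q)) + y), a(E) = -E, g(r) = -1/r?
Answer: 1418481/361 ≈ 3929.3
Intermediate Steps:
o(y, Q) = 1/(y + 1/Q) (o(y, Q) = 1/(-(-1)/Q + y) = 1/(1/Q + y) = 1/(y + 1/Q))
(o(3, -2*0 + 6) - 63)**2 = ((-2*0 + 6)/(1 + (-2*0 + 6)*3) - 63)**2 = ((0 + 6)/(1 + (0 + 6)*3) - 63)**2 = (6/(1 + 6*3) - 63)**2 = (6/(1 + 18) - 63)**2 = (6/19 - 63)**2 = (-1191/19)**2 = 1418481/361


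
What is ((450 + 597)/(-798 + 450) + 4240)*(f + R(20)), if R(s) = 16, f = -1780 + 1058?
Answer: -173496323/58 ≈ -2.9913e+6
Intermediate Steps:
f = -722
((450 + 597)/(-798 + 450) + 4240)*(f + R(20)) = ((450 + 597)/(-798 + 450) + 4240)*(-722 + 16) = (1047/(-348) + 4240)*(-706) = (1047*(-1/348) + 4240)*(-706) = (-349/116 + 4240)*(-706) = (491491/116)*(-706) = -173496323/58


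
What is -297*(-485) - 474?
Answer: 143571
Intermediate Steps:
-297*(-485) - 474 = 144045 - 474 = 143571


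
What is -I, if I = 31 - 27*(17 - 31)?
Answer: -409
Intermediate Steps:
I = 409 (I = 31 - 27*(-14) = 31 + 378 = 409)
-I = -1*409 = -409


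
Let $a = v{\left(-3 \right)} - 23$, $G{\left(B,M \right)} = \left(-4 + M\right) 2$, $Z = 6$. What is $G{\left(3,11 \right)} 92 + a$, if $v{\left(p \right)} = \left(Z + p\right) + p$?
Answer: $1265$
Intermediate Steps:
$v{\left(p \right)} = 6 + 2 p$ ($v{\left(p \right)} = \left(6 + p\right) + p = 6 + 2 p$)
$G{\left(B,M \right)} = -8 + 2 M$
$a = -23$ ($a = \left(6 + 2 \left(-3\right)\right) - 23 = \left(6 - 6\right) - 23 = 0 - 23 = -23$)
$G{\left(3,11 \right)} 92 + a = \left(-8 + 2 \cdot 11\right) 92 - 23 = \left(-8 + 22\right) 92 - 23 = 14 \cdot 92 - 23 = 1288 - 23 = 1265$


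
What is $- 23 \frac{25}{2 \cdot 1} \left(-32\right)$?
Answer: $9200$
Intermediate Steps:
$- 23 \frac{25}{2 \cdot 1} \left(-32\right) = - 23 \cdot \frac{25}{2} \left(-32\right) = - 23 \cdot 25 \cdot \frac{1}{2} \left(-32\right) = \left(-23\right) \frac{25}{2} \left(-32\right) = \left(- \frac{575}{2}\right) \left(-32\right) = 9200$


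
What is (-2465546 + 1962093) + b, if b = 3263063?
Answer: 2759610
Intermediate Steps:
(-2465546 + 1962093) + b = (-2465546 + 1962093) + 3263063 = -503453 + 3263063 = 2759610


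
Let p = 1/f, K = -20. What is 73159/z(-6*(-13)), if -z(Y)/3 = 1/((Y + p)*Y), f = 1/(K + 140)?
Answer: -376622532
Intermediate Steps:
f = 1/120 (f = 1/(-20 + 140) = 1/120 ≈ 0.0083333)
p = 120 (p = 1/(1/120) = 120)
z(Y) = -3/(Y*(120 + Y)) (z(Y) = -3/((Y + 120)*Y) = -3/((120 + Y)*Y) = -3/(Y*(120 + Y)))
73159/z(-6*(-13)) = 73159/((-3/(((-6*(-13)))*(120 - 6*(-13))))) = 73159/((-3/(78*(120 + 78)))) = 73159/((-3*1/78/198)) = 73159/((-3*1/78*1/198)) = 73159/(-1/5148) = 73159*(-5148) = -376622532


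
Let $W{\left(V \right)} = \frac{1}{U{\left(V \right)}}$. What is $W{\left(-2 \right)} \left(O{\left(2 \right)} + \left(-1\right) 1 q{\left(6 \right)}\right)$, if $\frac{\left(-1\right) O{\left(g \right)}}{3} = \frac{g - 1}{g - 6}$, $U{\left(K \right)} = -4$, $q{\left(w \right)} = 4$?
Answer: $\frac{13}{16} \approx 0.8125$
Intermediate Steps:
$W{\left(V \right)} = - \frac{1}{4}$ ($W{\left(V \right)} = \frac{1}{-4} = - \frac{1}{4}$)
$O{\left(g \right)} = - \frac{3 \left(-1 + g\right)}{-6 + g}$ ($O{\left(g \right)} = - 3 \frac{g - 1}{g - 6} = - 3 \frac{-1 + g}{-6 + g} = - \frac{3 \left(-1 + g\right)}{-6 + g}$)
$W{\left(-2 \right)} \left(O{\left(2 \right)} + \left(-1\right) 1 q{\left(6 \right)}\right) = - \frac{\frac{3 \left(1 - 2\right)}{-6 + 2} + \left(-1\right) 1 \cdot 4}{4} = - \frac{\frac{3 \left(1 - 2\right)}{-4} - 4}{4} = - \frac{3 \left(- \frac{1}{4}\right) \left(-1\right) - 4}{4} = - \frac{\frac{3}{4} - 4}{4} = \left(- \frac{1}{4}\right) \left(- \frac{13}{4}\right) = \frac{13}{16}$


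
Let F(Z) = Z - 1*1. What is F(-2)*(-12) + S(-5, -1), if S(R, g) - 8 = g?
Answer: 43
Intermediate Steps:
S(R, g) = 8 + g
F(Z) = -1 + Z (F(Z) = Z - 1 = -1 + Z)
F(-2)*(-12) + S(-5, -1) = (-1 - 2)*(-12) + (8 - 1) = -3*(-12) + 7 = 36 + 7 = 43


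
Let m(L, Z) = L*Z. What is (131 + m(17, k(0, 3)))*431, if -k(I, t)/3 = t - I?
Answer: -9482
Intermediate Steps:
k(I, t) = -3*t + 3*I (k(I, t) = -3*(t - I) = -3*t + 3*I)
(131 + m(17, k(0, 3)))*431 = (131 + 17*(-3*3 + 3*0))*431 = (131 + 17*(-9 + 0))*431 = (131 + 17*(-9))*431 = (131 - 153)*431 = -22*431 = -9482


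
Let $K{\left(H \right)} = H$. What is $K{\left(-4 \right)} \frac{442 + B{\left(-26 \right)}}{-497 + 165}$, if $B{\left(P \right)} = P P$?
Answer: $\frac{1118}{83} \approx 13.47$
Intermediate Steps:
$B{\left(P \right)} = P^{2}$
$K{\left(-4 \right)} \frac{442 + B{\left(-26 \right)}}{-497 + 165} = - 4 \frac{442 + \left(-26\right)^{2}}{-497 + 165} = - 4 \frac{442 + 676}{-332} = - 4 \cdot 1118 \left(- \frac{1}{332}\right) = \left(-4\right) \left(- \frac{559}{166}\right) = \frac{1118}{83}$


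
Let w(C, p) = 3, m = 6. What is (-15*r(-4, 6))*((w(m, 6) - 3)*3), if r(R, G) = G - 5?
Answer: 0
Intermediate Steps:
r(R, G) = -5 + G
(-15*r(-4, 6))*((w(m, 6) - 3)*3) = (-15*(-5 + 6))*((3 - 3)*3) = (-15*1)*(0*3) = -15*0 = 0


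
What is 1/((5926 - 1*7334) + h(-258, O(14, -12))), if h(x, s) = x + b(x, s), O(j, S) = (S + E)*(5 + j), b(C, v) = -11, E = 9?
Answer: -1/1677 ≈ -0.00059630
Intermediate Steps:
O(j, S) = (5 + j)*(9 + S) (O(j, S) = (S + 9)*(5 + j) = (9 + S)*(5 + j) = (5 + j)*(9 + S))
h(x, s) = -11 + x (h(x, s) = x - 11 = -11 + x)
1/((5926 - 1*7334) + h(-258, O(14, -12))) = 1/((5926 - 1*7334) + (-11 - 258)) = 1/((5926 - 7334) - 269) = 1/(-1408 - 269) = 1/(-1677) = -1/1677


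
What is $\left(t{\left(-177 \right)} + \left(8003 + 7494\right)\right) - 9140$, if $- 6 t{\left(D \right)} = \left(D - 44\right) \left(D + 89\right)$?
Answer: $\frac{9347}{3} \approx 3115.7$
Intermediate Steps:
$t{\left(D \right)} = - \frac{\left(-44 + D\right) \left(89 + D\right)}{6}$ ($t{\left(D \right)} = - \frac{\left(D - 44\right) \left(D + 89\right)}{6} = - \frac{\left(-44 + D\right) \left(89 + D\right)}{6}$)
$\left(t{\left(-177 \right)} + \left(8003 + 7494\right)\right) - 9140 = \left(\left(\frac{1958}{3} - - \frac{2655}{2} - \frac{\left(-177\right)^{2}}{6}\right) + \left(8003 + 7494\right)\right) - 9140 = \left(\left(\frac{1958}{3} + \frac{2655}{2} - \frac{10443}{2}\right) + 15497\right) - 9140 = \left(- \frac{9724}{3} + 15497\right) - 9140 = \frac{36767}{3} - 9140 = \frac{9347}{3}$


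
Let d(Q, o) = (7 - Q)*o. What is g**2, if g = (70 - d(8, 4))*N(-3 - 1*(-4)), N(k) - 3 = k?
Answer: 87616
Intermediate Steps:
d(Q, o) = o*(7 - Q)
N(k) = 3 + k
g = 296 (g = (70 - 4*(7 - 1*8))*(3 + (-3 - 1*(-4))) = (70 - 4*(7 - 8))*(3 + (-3 + 4)) = (70 - 4*(-1))*(3 + 1) = (70 - 1*(-4))*4 = (70 + 4)*4 = 74*4 = 296)
g**2 = 296**2 = 87616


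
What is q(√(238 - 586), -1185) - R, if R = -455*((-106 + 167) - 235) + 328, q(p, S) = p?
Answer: -79498 + 2*I*√87 ≈ -79498.0 + 18.655*I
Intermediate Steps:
R = 79498 (R = -455*(61 - 235) + 328 = -455*(-174) + 328 = 79170 + 328 = 79498)
q(√(238 - 586), -1185) - R = √(238 - 586) - 1*79498 = √(-348) - 79498 = 2*I*√87 - 79498 = -79498 + 2*I*√87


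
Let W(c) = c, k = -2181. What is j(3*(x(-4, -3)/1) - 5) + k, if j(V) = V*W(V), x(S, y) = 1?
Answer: -2177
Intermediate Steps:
j(V) = V² (j(V) = V*V = V²)
j(3*(x(-4, -3)/1) - 5) + k = (3*(1/1) - 5)² - 2181 = (3*(1*1) - 5)² - 2181 = (3*1 - 5)² - 2181 = (3 - 5)² - 2181 = (-2)² - 2181 = 4 - 2181 = -2177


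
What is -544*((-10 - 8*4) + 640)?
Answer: -325312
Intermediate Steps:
-544*((-10 - 8*4) + 640) = -544*((-10 - 32) + 640) = -544*(-42 + 640) = -544*598 = -325312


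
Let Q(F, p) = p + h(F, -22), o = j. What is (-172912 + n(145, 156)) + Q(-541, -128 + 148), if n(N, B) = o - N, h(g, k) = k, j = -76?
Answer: -173135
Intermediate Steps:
o = -76
n(N, B) = -76 - N
Q(F, p) = -22 + p (Q(F, p) = p - 22 = -22 + p)
(-172912 + n(145, 156)) + Q(-541, -128 + 148) = (-172912 + (-76 - 1*145)) + (-22 + (-128 + 148)) = (-172912 + (-76 - 145)) + (-22 + 20) = (-172912 - 221) - 2 = -173133 - 2 = -173135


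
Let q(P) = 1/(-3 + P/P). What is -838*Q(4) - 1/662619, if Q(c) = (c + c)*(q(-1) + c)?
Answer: -15547692217/662619 ≈ -23464.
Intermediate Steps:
q(P) = -½ (q(P) = 1/(-3 + 1) = 1/(-2) = -½)
Q(c) = 2*c*(-½ + c) (Q(c) = (c + c)*(-½ + c) = (2*c)*(-½ + c) = 2*c*(-½ + c))
-838*Q(4) - 1/662619 = -3352*(-1 + 2*4) - 1/662619 = -3352*(-1 + 8) - 1*1/662619 = -3352*7 - 1/662619 = -838*28 - 1/662619 = -23464 - 1/662619 = -15547692217/662619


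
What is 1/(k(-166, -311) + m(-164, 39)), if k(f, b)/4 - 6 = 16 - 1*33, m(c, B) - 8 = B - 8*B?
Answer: -1/309 ≈ -0.0032362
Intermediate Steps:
m(c, B) = 8 - 7*B (m(c, B) = 8 + (B - 8*B) = 8 - 7*B)
k(f, b) = -44 (k(f, b) = 24 + 4*(16 - 1*33) = 24 + 4*(16 - 33) = 24 + 4*(-17) = 24 - 68 = -44)
1/(k(-166, -311) + m(-164, 39)) = 1/(-44 + (8 - 7*39)) = 1/(-44 + (8 - 273)) = 1/(-44 - 265) = 1/(-309) = -1/309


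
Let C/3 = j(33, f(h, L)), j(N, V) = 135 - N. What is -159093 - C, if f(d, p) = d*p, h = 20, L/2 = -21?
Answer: -159399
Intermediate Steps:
L = -42 (L = 2*(-21) = -42)
C = 306 (C = 3*(135 - 1*33) = 3*(135 - 33) = 3*102 = 306)
-159093 - C = -159093 - 1*306 = -159093 - 306 = -159399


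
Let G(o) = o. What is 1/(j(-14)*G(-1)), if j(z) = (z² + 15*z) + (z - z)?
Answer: 1/14 ≈ 0.071429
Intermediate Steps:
j(z) = z² + 15*z (j(z) = (z² + 15*z) + 0 = z² + 15*z)
1/(j(-14)*G(-1)) = 1/(-14*(15 - 14)*(-1)) = 1/(-14*1*(-1)) = 1/(-14*(-1)) = 1/14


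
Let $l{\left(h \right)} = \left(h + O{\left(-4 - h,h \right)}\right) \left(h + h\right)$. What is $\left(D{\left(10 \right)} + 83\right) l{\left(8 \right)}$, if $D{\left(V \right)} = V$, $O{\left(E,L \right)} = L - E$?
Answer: $41664$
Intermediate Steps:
$l{\left(h \right)} = 2 h \left(4 + 3 h\right)$ ($l{\left(h \right)} = \left(h + \left(h - \left(-4 - h\right)\right)\right) \left(h + h\right) = \left(h + \left(h + \left(4 + h\right)\right)\right) 2 h = \left(h + \left(4 + 2 h\right)\right) 2 h = \left(4 + 3 h\right) 2 h = 2 h \left(4 + 3 h\right)$)
$\left(D{\left(10 \right)} + 83\right) l{\left(8 \right)} = \left(10 + 83\right) 2 \cdot 8 \left(4 + 3 \cdot 8\right) = 93 \cdot 2 \cdot 8 \left(4 + 24\right) = 93 \cdot 2 \cdot 8 \cdot 28 = 93 \cdot 448 = 41664$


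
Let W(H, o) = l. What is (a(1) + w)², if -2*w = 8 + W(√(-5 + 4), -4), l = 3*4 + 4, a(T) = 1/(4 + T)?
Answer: 3481/25 ≈ 139.24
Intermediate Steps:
l = 16 (l = 12 + 4 = 16)
W(H, o) = 16
w = -12 (w = -(8 + 16)/2 = -½*24 = -12)
(a(1) + w)² = (1/(4 + 1) - 12)² = (1/5 - 12)² = (⅕ - 12)² = (-59/5)² = 3481/25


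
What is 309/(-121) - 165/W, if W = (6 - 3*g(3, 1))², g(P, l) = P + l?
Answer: -10363/1452 ≈ -7.1371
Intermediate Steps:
W = 36 (W = (6 - 3*(3 + 1))² = (6 - 3*4)² = (6 - 12)² = (-6)² = 36)
309/(-121) - 165/W = 309/(-121) - 165/36 = 309*(-1/121) - 165*1/36 = -309/121 - 55/12 = -10363/1452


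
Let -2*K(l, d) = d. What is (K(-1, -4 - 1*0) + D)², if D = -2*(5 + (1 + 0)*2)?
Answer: 144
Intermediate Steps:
K(l, d) = -d/2
D = -14 (D = -2*(5 + 1*2) = -2*(5 + 2) = -2*7 = -14)
(K(-1, -4 - 1*0) + D)² = (-(-4 - 1*0)/2 - 14)² = (-(-4 + 0)/2 - 14)² = (-½*(-4) - 14)² = (2 - 14)² = (-12)² = 144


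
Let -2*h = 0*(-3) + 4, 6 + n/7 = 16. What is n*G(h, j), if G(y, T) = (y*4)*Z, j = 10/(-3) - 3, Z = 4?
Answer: -2240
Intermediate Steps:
n = 70 (n = -42 + 7*16 = -42 + 112 = 70)
j = -19/3 (j = 10*(-⅓) - 3 = -10/3 - 3 = -19/3 ≈ -6.3333)
h = -2 (h = -(0*(-3) + 4)/2 = -(0 + 4)/2 = -½*4 = -2)
G(y, T) = 16*y (G(y, T) = (y*4)*4 = (4*y)*4 = 16*y)
n*G(h, j) = 70*(16*(-2)) = 70*(-32) = -2240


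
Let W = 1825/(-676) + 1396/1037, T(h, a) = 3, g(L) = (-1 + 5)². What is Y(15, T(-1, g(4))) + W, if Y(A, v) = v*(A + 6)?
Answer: 43214927/701012 ≈ 61.646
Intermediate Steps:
g(L) = 16 (g(L) = 4² = 16)
Y(A, v) = v*(6 + A)
W = -948829/701012 (W = 1825*(-1/676) + 1396*(1/1037) = -1825/676 + 1396/1037 = -948829/701012 ≈ -1.3535)
Y(15, T(-1, g(4))) + W = 3*(6 + 15) - 948829/701012 = 3*21 - 948829/701012 = 63 - 948829/701012 = 43214927/701012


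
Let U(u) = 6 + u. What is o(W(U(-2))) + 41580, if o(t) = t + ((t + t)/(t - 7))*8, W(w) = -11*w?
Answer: 2119040/51 ≈ 41550.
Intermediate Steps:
o(t) = t + 16*t/(-7 + t) (o(t) = t + ((2*t)/(-7 + t))*8 = t + (2*t/(-7 + t))*8 = t + 16*t/(-7 + t))
o(W(U(-2))) + 41580 = (-11*(6 - 2))*(9 - 11*(6 - 2))/(-7 - 11*(6 - 2)) + 41580 = (-11*4)*(9 - 11*4)/(-7 - 11*4) + 41580 = -44*(9 - 44)/(-7 - 44) + 41580 = -44*(-35)/(-51) + 41580 = -44*(-1/51)*(-35) + 41580 = -1540/51 + 41580 = 2119040/51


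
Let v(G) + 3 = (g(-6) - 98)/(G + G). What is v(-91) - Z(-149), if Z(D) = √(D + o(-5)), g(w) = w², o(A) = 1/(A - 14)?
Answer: -242/91 - 4*I*√3363/19 ≈ -2.6593 - 12.209*I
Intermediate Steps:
o(A) = 1/(-14 + A)
Z(D) = √(-1/19 + D) (Z(D) = √(D + 1/(-14 - 5)) = √(D + 1/(-19)) = √(D - 1/19) = √(-1/19 + D))
v(G) = -3 - 31/G (v(G) = -3 + ((-6)² - 98)/(G + G) = -3 + (36 - 98)/((2*G)) = -3 - 31/G)
v(-91) - Z(-149) = (-3 - 31/(-91)) - √(-19 + 361*(-149))/19 = (-3 - 31*(-1/91)) - √(-19 - 53789)/19 = (-3 + 31/91) - √(-53808)/19 = -242/91 - 4*I*√3363/19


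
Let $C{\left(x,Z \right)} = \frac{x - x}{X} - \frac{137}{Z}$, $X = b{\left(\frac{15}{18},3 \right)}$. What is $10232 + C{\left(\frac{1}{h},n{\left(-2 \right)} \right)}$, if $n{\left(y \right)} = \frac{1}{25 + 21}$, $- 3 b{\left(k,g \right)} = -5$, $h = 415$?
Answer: $3930$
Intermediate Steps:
$b{\left(k,g \right)} = \frac{5}{3}$ ($b{\left(k,g \right)} = \left(- \frac{1}{3}\right) \left(-5\right) = \frac{5}{3}$)
$n{\left(y \right)} = \frac{1}{46}$
$X = \frac{5}{3} \approx 1.6667$
$C{\left(x,Z \right)} = - \frac{137}{Z}$ ($C{\left(x,Z \right)} = \frac{x - x}{\frac{5}{3}} - \frac{137}{Z} = 0 \cdot \frac{3}{5} - \frac{137}{Z} = 0 - \frac{137}{Z} = - \frac{137}{Z}$)
$10232 + C{\left(\frac{1}{h},n{\left(-2 \right)} \right)} = 10232 - 137 \frac{1}{\frac{1}{46}} = 10232 - 6302 = 3930$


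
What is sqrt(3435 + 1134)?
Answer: sqrt(4569) ≈ 67.594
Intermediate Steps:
sqrt(3435 + 1134) = sqrt(4569)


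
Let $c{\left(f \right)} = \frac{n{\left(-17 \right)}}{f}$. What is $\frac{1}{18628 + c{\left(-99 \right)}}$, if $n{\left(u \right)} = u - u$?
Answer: $\frac{1}{18628} \approx 5.3683 \cdot 10^{-5}$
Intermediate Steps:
$n{\left(u \right)} = 0$
$c{\left(f \right)} = 0$ ($c{\left(f \right)} = \frac{0}{f} = 0$)
$\frac{1}{18628 + c{\left(-99 \right)}} = \frac{1}{18628 + 0} = \frac{1}{18628}$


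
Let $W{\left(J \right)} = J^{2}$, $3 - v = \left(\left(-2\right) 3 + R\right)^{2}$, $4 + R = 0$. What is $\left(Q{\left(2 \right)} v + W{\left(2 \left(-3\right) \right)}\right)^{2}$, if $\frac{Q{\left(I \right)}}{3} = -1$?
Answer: $106929$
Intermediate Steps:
$R = -4$ ($R = -4 + 0 = -4$)
$Q{\left(I \right)} = -3$ ($Q{\left(I \right)} = 3 \left(-1\right) = -3$)
$v = -97$ ($v = 3 - \left(\left(-2\right) 3 - 4\right)^{2} = 3 - \left(-6 - 4\right)^{2} = 3 - \left(-10\right)^{2} = 3 - 100 = -97$)
$\left(Q{\left(2 \right)} v + W{\left(2 \left(-3\right) \right)}\right)^{2} = \left(\left(-3\right) \left(-97\right) + \left(2 \left(-3\right)\right)^{2}\right)^{2} = \left(291 + \left(-6\right)^{2}\right)^{2} = \left(291 + 36\right)^{2} = 327^{2} = 106929$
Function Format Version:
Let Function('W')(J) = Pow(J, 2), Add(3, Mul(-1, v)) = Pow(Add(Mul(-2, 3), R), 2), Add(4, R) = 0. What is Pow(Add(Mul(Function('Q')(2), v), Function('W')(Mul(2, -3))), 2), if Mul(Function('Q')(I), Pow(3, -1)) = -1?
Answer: 106929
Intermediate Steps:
R = -4 (R = Add(-4, 0) = -4)
Function('Q')(I) = -3 (Function('Q')(I) = Mul(3, -1) = -3)
v = -97 (v = Add(3, Mul(-1, Pow(Add(Mul(-2, 3), -4), 2))) = Add(3, Mul(-1, Pow(Add(-6, -4), 2))) = Add(3, Mul(-1, Pow(-10, 2))) = Add(3, Mul(-1, 100)) = Add(3, -100) = -97)
Pow(Add(Mul(Function('Q')(2), v), Function('W')(Mul(2, -3))), 2) = Pow(Add(Mul(-3, -97), Pow(Mul(2, -3), 2)), 2) = Pow(Add(291, Pow(-6, 2)), 2) = Pow(Add(291, 36), 2) = Pow(327, 2) = 106929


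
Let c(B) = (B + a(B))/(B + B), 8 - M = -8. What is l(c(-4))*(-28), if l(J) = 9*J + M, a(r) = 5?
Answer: -833/2 ≈ -416.50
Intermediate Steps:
M = 16 (M = 8 - 1*(-8) = 8 + 8 = 16)
c(B) = (5 + B)/(2*B) (c(B) = (B + 5)/(B + B) = (5 + B)/((2*B)) = (5 + B)*(1/(2*B)) = (5 + B)/(2*B))
l(J) = 16 + 9*J (l(J) = 9*J + 16 = 16 + 9*J)
l(c(-4))*(-28) = (16 + 9*((½)*(5 - 4)/(-4)))*(-28) = (16 + 9*((½)*(-¼)*1))*(-28) = (16 + 9*(-⅛))*(-28) = (16 - 9/8)*(-28) = (119/8)*(-28) = -833/2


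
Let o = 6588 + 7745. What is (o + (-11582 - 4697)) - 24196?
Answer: -26142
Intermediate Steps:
o = 14333
(o + (-11582 - 4697)) - 24196 = (14333 + (-11582 - 4697)) - 24196 = (14333 - 16279) - 24196 = -1946 - 24196 = -26142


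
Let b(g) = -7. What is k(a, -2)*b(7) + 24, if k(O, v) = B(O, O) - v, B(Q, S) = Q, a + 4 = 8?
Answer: -18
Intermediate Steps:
a = 4 (a = -4 + 8 = 4)
k(O, v) = O - v
k(a, -2)*b(7) + 24 = (4 - 1*(-2))*(-7) + 24 = (4 + 2)*(-7) + 24 = 6*(-7) + 24 = -42 + 24 = -18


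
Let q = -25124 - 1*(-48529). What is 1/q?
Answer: 1/23405 ≈ 4.2726e-5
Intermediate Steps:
q = 23405 (q = -25124 + 48529 = 23405)
1/q = 1/23405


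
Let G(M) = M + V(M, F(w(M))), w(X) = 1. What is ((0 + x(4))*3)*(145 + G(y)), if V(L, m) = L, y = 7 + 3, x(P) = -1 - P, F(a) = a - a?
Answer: -2475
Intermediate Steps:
F(a) = 0
y = 10
G(M) = 2*M (G(M) = M + M = 2*M)
((0 + x(4))*3)*(145 + G(y)) = ((0 + (-1 - 1*4))*3)*(145 + 2*10) = ((0 + (-1 - 4))*3)*(145 + 20) = ((0 - 5)*3)*165 = -5*3*165 = -15*165 = -2475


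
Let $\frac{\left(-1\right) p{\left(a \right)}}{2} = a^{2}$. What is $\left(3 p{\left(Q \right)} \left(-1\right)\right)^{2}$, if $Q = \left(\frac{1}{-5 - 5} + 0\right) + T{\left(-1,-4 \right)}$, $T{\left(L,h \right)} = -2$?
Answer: $\frac{1750329}{2500} \approx 700.13$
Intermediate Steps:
$Q = - \frac{21}{10}$ ($Q = \left(\frac{1}{-5 - 5} + 0\right) - 2 = \left(\frac{1}{-10} + 0\right) - 2 = \left(- \frac{1}{10} + 0\right) - 2 = - \frac{1}{10} - 2 = - \frac{21}{10} \approx -2.1$)
$p{\left(a \right)} = - 2 a^{2}$
$\left(3 p{\left(Q \right)} \left(-1\right)\right)^{2} = \left(3 \left(- 2 \left(- \frac{21}{10}\right)^{2}\right) \left(-1\right)\right)^{2} = \left(3 \left(\left(-2\right) \frac{441}{100}\right) \left(-1\right)\right)^{2} = \left(3 \left(- \frac{441}{50}\right) \left(-1\right)\right)^{2} = \left(\left(- \frac{1323}{50}\right) \left(-1\right)\right)^{2} = \left(\frac{1323}{50}\right)^{2} = \frac{1750329}{2500}$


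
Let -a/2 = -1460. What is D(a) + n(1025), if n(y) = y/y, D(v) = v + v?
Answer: 5841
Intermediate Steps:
a = 2920 (a = -2*(-1460) = 2920)
D(v) = 2*v
n(y) = 1
D(a) + n(1025) = 2*2920 + 1 = 5840 + 1 = 5841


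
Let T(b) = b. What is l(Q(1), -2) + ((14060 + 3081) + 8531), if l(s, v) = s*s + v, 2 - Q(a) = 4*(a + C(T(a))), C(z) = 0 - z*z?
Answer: 25674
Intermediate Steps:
C(z) = -z² (C(z) = 0 - z² = -z²)
Q(a) = 2 - 4*a + 4*a² (Q(a) = 2 - 4*(a - a²) = 2 - (-4*a² + 4*a) = 2 + (-4*a + 4*a²) = 2 - 4*a + 4*a²)
l(s, v) = v + s² (l(s, v) = s² + v = v + s²)
l(Q(1), -2) + ((14060 + 3081) + 8531) = (-2 + (2 - 4*1 + 4*1²)²) + ((14060 + 3081) + 8531) = (-2 + (2 - 4 + 4*1)²) + (17141 + 8531) = (-2 + (2 - 4 + 4)²) + 25672 = (-2 + 2²) + 25672 = (-2 + 4) + 25672 = 2 + 25672 = 25674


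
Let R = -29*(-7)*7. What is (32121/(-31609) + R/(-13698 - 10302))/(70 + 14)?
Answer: -815820389/63723744000 ≈ -0.012802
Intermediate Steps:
R = 1421 (R = 203*7 = 1421)
(32121/(-31609) + R/(-13698 - 10302))/(70 + 14) = (32121/(-31609) + 1421/(-13698 - 10302))/(70 + 14) = (32121*(-1/31609) + 1421/(-24000))/84 = (-32121/31609 + 1421*(-1/24000))*(1/84) = (-32121/31609 - 1421/24000)*(1/84) = -815820389/758616000*1/84 = -815820389/63723744000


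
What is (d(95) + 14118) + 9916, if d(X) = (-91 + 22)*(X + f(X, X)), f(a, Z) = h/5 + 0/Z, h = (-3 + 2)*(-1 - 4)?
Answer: 17410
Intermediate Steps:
h = 5 (h = -1*(-5) = 5)
f(a, Z) = 1 (f(a, Z) = 5/5 + 0/Z = 5*(⅕) + 0 = 1 + 0 = 1)
d(X) = -69 - 69*X (d(X) = (-91 + 22)*(X + 1) = -69*(1 + X) = -69 - 69*X)
(d(95) + 14118) + 9916 = ((-69 - 69*95) + 14118) + 9916 = ((-69 - 6555) + 14118) + 9916 = (-6624 + 14118) + 9916 = 7494 + 9916 = 17410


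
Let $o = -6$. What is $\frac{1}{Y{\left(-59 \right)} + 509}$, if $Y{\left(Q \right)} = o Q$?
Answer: $\frac{1}{863} \approx 0.0011587$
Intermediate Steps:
$Y{\left(Q \right)} = - 6 Q$
$\frac{1}{Y{\left(-59 \right)} + 509} = \frac{1}{\left(-6\right) \left(-59\right) + 509} = \frac{1}{354 + 509} = \frac{1}{863}$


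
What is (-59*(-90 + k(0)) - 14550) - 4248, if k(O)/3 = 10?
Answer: -15258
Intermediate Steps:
k(O) = 30 (k(O) = 3*10 = 30)
(-59*(-90 + k(0)) - 14550) - 4248 = (-59*(-90 + 30) - 14550) - 4248 = (-59*(-60) - 14550) - 4248 = (3540 - 14550) - 4248 = -11010 - 4248 = -15258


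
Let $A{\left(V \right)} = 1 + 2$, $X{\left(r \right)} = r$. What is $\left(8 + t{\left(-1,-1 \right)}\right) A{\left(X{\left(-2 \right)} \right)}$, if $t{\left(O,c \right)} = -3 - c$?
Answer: $18$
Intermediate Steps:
$A{\left(V \right)} = 3$
$\left(8 + t{\left(-1,-1 \right)}\right) A{\left(X{\left(-2 \right)} \right)} = \left(8 - 2\right) 3 = 6 \cdot 3 = 18$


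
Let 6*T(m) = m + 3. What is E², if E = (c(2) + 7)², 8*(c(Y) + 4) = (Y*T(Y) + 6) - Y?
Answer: 62742241/331776 ≈ 189.11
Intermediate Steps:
T(m) = ½ + m/6 (T(m) = (m + 3)/6 = (3 + m)/6 = ½ + m/6)
c(Y) = -13/4 - Y/8 + Y*(½ + Y/6)/8 (c(Y) = -4 + ((Y*(½ + Y/6) + 6) - Y)/8 = -4 + ((6 + Y*(½ + Y/6)) - Y)/8 = -4 + (6 - Y + Y*(½ + Y/6))/8 = -4 + (¾ - Y/8 + Y*(½ + Y/6)/8) = -13/4 - Y/8 + Y*(½ + Y/6)/8)
E = 7921/576 (E = ((-13/4 - 1/16*2 + (1/48)*2²) + 7)² = ((-13/4 - ⅛ + (1/48)*4) + 7)² = ((-13/4 - ⅛ + 1/12) + 7)² = (-79/24 + 7)² = (89/24)² = 7921/576 ≈ 13.752)
E² = (7921/576)² = 62742241/331776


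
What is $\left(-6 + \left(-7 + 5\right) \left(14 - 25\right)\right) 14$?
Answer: $224$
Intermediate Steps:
$\left(-6 + \left(-7 + 5\right) \left(14 - 25\right)\right) 14 = \left(-6 - -22\right) 14 = \left(-6 + 22\right) 14 = 16 \cdot 14 = 224$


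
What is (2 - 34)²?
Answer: 1024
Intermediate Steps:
(2 - 34)² = (-32)² = 1024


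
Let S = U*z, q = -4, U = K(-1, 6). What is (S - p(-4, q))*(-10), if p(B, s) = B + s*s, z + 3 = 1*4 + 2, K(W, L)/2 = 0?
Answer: 120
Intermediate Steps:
K(W, L) = 0 (K(W, L) = 2*0 = 0)
U = 0
z = 3 (z = -3 + (1*4 + 2) = -3 + (4 + 2) = -3 + 6 = 3)
p(B, s) = B + s²
S = 0 (S = 0*3 = 0)
(S - p(-4, q))*(-10) = (0 - (-4 + (-4)²))*(-10) = (0 - (-4 + 16))*(-10) = (0 - 1*12)*(-10) = (0 - 12)*(-10) = -12*(-10) = 120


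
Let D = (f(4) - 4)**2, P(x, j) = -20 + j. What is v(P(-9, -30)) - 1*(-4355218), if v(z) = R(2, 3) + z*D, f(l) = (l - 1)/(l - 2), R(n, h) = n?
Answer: 8709815/2 ≈ 4.3549e+6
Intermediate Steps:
f(l) = (-1 + l)/(-2 + l)
D = 25/4 (D = ((-1 + 4)/(-2 + 4) - 4)**2 = (3/2 - 4)**2 = (-5/2)**2 = 25/4 ≈ 6.2500)
v(z) = 2 + 25*z/4 (v(z) = 2 + z*(25/4) = 2 + 25*z/4)
v(P(-9, -30)) - 1*(-4355218) = (2 + 25*(-20 - 30)/4) - 1*(-4355218) = (2 + (25/4)*(-50)) + 4355218 = (2 - 625/2) + 4355218 = -621/2 + 4355218 = 8709815/2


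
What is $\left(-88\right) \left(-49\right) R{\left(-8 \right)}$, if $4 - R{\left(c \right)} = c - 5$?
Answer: $73304$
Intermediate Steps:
$R{\left(c \right)} = 9 - c$ ($R{\left(c \right)} = 4 - \left(c - 5\right) = 4 - \left(-5 + c\right) = 9 - c$)
$\left(-88\right) \left(-49\right) R{\left(-8 \right)} = \left(-88\right) \left(-49\right) \left(9 - -8\right) = 4312 \left(9 + 8\right) = 4312 \cdot 17 = 73304$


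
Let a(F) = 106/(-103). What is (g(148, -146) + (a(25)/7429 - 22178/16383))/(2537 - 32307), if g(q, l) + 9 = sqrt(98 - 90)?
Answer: 9984352421/28707574242090 - sqrt(2)/14885 ≈ 0.00025279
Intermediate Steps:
a(F) = -106/103 (a(F) = 106*(-1/103) = -106/103)
g(q, l) = -9 + 2*sqrt(2) (g(q, l) = -9 + sqrt(98 - 90) = -9 + sqrt(8) = -9 + 2*sqrt(2))
(g(148, -146) + (a(25)/7429 - 22178/16383))/(2537 - 32307) = ((-9 + 2*sqrt(2)) + (-106/103/7429 - 22178/16383))/(2537 - 32307) = ((-9 + 2*sqrt(2)) + (-106/103*1/7429 - 22178*1/16383))/(-29770) = ((-9 + 2*sqrt(2)) + (-106/765187 - 22178/16383))*(-1/29770) = ((-9 + 2*sqrt(2)) - 16972053884/12536058621)*(-1/29770) = (-129796581473/12536058621 + 2*sqrt(2))*(-1/29770) = 9984352421/28707574242090 - sqrt(2)/14885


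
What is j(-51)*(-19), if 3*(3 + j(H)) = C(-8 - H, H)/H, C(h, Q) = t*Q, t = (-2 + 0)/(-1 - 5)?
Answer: 494/9 ≈ 54.889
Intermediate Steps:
t = ⅓ (t = -2/(-6) = -2*(-⅙) = ⅓ ≈ 0.33333)
C(h, Q) = Q/3
j(H) = -26/9 (j(H) = -3 + ((H/3)/H)/3 = -3 + (⅓)*(⅓) = -3 + ⅑ = -26/9)
j(-51)*(-19) = -26/9*(-19) = 494/9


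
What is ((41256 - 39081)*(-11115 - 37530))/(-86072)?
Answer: 3648375/2968 ≈ 1229.2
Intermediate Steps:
((41256 - 39081)*(-11115 - 37530))/(-86072) = (2175*(-48645))*(-1/86072) = -105802875*(-1/86072) = 3648375/2968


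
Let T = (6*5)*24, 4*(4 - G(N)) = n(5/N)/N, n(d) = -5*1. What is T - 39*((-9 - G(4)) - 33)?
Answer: 40419/16 ≈ 2526.2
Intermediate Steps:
n(d) = -5
G(N) = 4 + 5/(4*N) (G(N) = 4 - (-5)/(4*N) = 4 + 5/(4*N))
T = 720 (T = 30*24 = 720)
T - 39*((-9 - G(4)) - 33) = 720 - 39*((-9 - (4 + (5/4)/4)) - 33) = 720 - 39*((-9 - (4 + (5/4)*(¼))) - 33) = 720 - 39*((-9 - (4 + 5/16)) - 33) = 720 - 39*((-9 - 1*69/16) - 33) = 720 - 39*((-9 - 69/16) - 33) = 720 - 39*(-213/16 - 33) = 720 - 39*(-741)/16 = 720 - 1*(-28899/16) = 720 + 28899/16 = 40419/16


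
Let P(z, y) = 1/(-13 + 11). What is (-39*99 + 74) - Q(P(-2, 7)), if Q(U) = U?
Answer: -7573/2 ≈ -3786.5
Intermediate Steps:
P(z, y) = -½ (P(z, y) = 1/(-2) = -½)
(-39*99 + 74) - Q(P(-2, 7)) = (-39*99 + 74) - 1*(-½) = (-3861 + 74) + ½ = -3787 + ½ = -7573/2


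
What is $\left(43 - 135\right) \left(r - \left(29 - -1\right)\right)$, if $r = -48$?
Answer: $7176$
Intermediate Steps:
$\left(43 - 135\right) \left(r - \left(29 - -1\right)\right) = \left(43 - 135\right) \left(-48 - \left(29 - -1\right)\right) = - 92 \left(-48 - \left(29 + 1\right)\right) = - 92 \left(-48 - 30\right) = \left(-92\right) \left(-78\right) = 7176$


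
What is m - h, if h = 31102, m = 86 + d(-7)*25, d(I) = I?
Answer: -31191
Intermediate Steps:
m = -89 (m = 86 - 7*25 = 86 - 175 = -89)
m - h = -89 - 1*31102 = -89 - 31102 = -31191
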